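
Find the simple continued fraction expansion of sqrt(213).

Write x_i = (sqrt(213) + m_i)/d_i with (m_0, d_0) = (0, 1). a_0 = floor(sqrt(213)) = 14, since 14^2 = 196 <= 213 < 225 = 15^2.
Iterate m_{i+1} = d_i*a_i - m_i, d_{i+1} = (213 - m_{i+1}^2)/d_i, a_{i+1} = floor((a_0 + m_{i+1})/d_{i+1}):
  m_1 = 1*14 - 0 = 14, d_1 = (213 - 14^2)/1 = 17/1 = 17, a_1 = floor((14 + 14)/17) = 1.
  m_2 = 17*1 - 14 = 3, d_2 = (213 - 3^2)/17 = 204/17 = 12, a_2 = floor((14 + 3)/12) = 1.
  m_3 = 12*1 - 3 = 9, d_3 = (213 - 9^2)/12 = 132/12 = 11, a_3 = floor((14 + 9)/11) = 2.
  m_4 = 11*2 - 9 = 13, d_4 = (213 - 13^2)/11 = 44/11 = 4, a_4 = floor((14 + 13)/4) = 6.
  m_5 = 4*6 - 13 = 11, d_5 = (213 - 11^2)/4 = 92/4 = 23, a_5 = floor((14 + 11)/23) = 1.
  m_6 = 23*1 - 11 = 12, d_6 = (213 - 12^2)/23 = 69/23 = 3, a_6 = floor((14 + 12)/3) = 8.
  m_7 = 3*8 - 12 = 12, d_7 = (213 - 12^2)/3 = 69/3 = 23, a_7 = floor((14 + 12)/23) = 1.
  m_8 = 23*1 - 12 = 11, d_8 = (213 - 11^2)/23 = 92/23 = 4, a_8 = floor((14 + 11)/4) = 6.
  m_9 = 4*6 - 11 = 13, d_9 = (213 - 13^2)/4 = 44/4 = 11, a_9 = floor((14 + 13)/11) = 2.
  m_10 = 11*2 - 13 = 9, d_10 = (213 - 9^2)/11 = 132/11 = 12, a_10 = floor((14 + 9)/12) = 1.
  m_11 = 12*1 - 9 = 3, d_11 = (213 - 3^2)/12 = 204/12 = 17, a_11 = floor((14 + 3)/17) = 1.
  m_12 = 17*1 - 3 = 14, d_12 = (213 - 14^2)/17 = 17/17 = 1, a_12 = floor((14 + 14)/1) = 28.
  m_13 = 1*28 - 14 = 14, d_13 = (213 - 14^2)/1 = 17/1 = 17: (m_13, d_13) = (m_1, d_1) = (14, 17), so from here the quotients repeat a_1, ..., a_12; the period length is 12.
Hence the expansion of sqrt(213) is a_0 = 14 followed by the repeating block 1, 1, 2, 6, 1, 8, 1, 6, 2, 1, 1, 28 (period 12).

[14; (1, 1, 2, 6, 1, 8, 1, 6, 2, 1, 1, 28)]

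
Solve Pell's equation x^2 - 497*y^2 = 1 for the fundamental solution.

(x, y) = (1201887, 53912)

First expand sqrt(497) as a continued fraction. With x_i = (sqrt(497) + m_i)/d_i and (m_0, d_0) = (0, 1): a_0 = floor(sqrt(497)) = 22, since 22^2 = 484 <= 497 < 529 = 23^2.
Iterate m_{i+1} = d_i*a_i - m_i, d_{i+1} = (497 - m_{i+1}^2)/d_i, a_{i+1} = floor((a_0 + m_{i+1})/d_{i+1}):
  m_1 = 1*22 - 0 = 22, d_1 = (497 - 22^2)/1 = 13/1 = 13, a_1 = floor((22 + 22)/13) = 3.
  m_2 = 13*3 - 22 = 17, d_2 = (497 - 17^2)/13 = 208/13 = 16, a_2 = floor((22 + 17)/16) = 2.
  m_3 = 16*2 - 17 = 15, d_3 = (497 - 15^2)/16 = 272/16 = 17, a_3 = floor((22 + 15)/17) = 2.
  m_4 = 17*2 - 15 = 19, d_4 = (497 - 19^2)/17 = 136/17 = 8, a_4 = floor((22 + 19)/8) = 5.
  m_5 = 8*5 - 19 = 21, d_5 = (497 - 21^2)/8 = 56/8 = 7, a_5 = floor((22 + 21)/7) = 6.
  m_6 = 7*6 - 21 = 21, d_6 = (497 - 21^2)/7 = 56/7 = 8, a_6 = floor((22 + 21)/8) = 5.
  m_7 = 8*5 - 21 = 19, d_7 = (497 - 19^2)/8 = 136/8 = 17, a_7 = floor((22 + 19)/17) = 2.
  m_8 = 17*2 - 19 = 15, d_8 = (497 - 15^2)/17 = 272/17 = 16, a_8 = floor((22 + 15)/16) = 2.
  m_9 = 16*2 - 15 = 17, d_9 = (497 - 17^2)/16 = 208/16 = 13, a_9 = floor((22 + 17)/13) = 3.
  m_10 = 13*3 - 17 = 22, d_10 = (497 - 22^2)/13 = 13/13 = 1, a_10 = floor((22 + 22)/1) = 44.
  m_11 = 1*44 - 22 = 22, d_11 = (497 - 22^2)/1 = 13/1 = 13: (m_11, d_11) = (m_1, d_1) = (22, 13), so from here the quotients repeat a_1, ..., a_10; the period length is 10.
So sqrt(497) = [22; (3, 2, 2, 5, 6, 5, 2, 2, 3, 44)] with period length k = 10.
k is even, so the fundamental solution of x^2 - 497y^2 = 1 is (p_{k-1}, q_{k-1}) = (p_9, q_9); compute convergents through index 9.
Convergents (p_i = a_i*p_{i-1} + p_{i-2}, q_i = a_i*q_{i-1} + q_{i-2} with p_{-2}=0, p_{-1}=1, q_{-2}=1, q_{-1}=0):
  i=0: a_0=22, p_0 = 22*1 + 0 = 22, q_0 = 22*0 + 1 = 1.
  i=1: a_1=3, p_1 = 3*22 + 1 = 67, q_1 = 3*1 + 0 = 3.
  i=2: a_2=2, p_2 = 2*67 + 22 = 156, q_2 = 2*3 + 1 = 7.
  i=3: a_3=2, p_3 = 2*156 + 67 = 379, q_3 = 2*7 + 3 = 17.
  i=4: a_4=5, p_4 = 5*379 + 156 = 2051, q_4 = 5*17 + 7 = 92.
  i=5: a_5=6, p_5 = 6*2051 + 379 = 12685, q_5 = 6*92 + 17 = 569.
  i=6: a_6=5, p_6 = 5*12685 + 2051 = 65476, q_6 = 5*569 + 92 = 2937.
  i=7: a_7=2, p_7 = 2*65476 + 12685 = 143637, q_7 = 2*2937 + 569 = 6443.
  i=8: a_8=2, p_8 = 2*143637 + 65476 = 352750, q_8 = 2*6443 + 2937 = 15823.
  i=9: a_9=3, p_9 = 3*352750 + 143637 = 1201887, q_9 = 3*15823 + 6443 = 53912.
Check: 1201887^2 - 497*53912^2 = 1444532360769 - 1444532360768 = 1, so (x, y) = (1201887, 53912) solves the equation, and by the theorem it is the least positive solution.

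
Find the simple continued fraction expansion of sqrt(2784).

Write x_i = (sqrt(2784) + m_i)/d_i with (m_0, d_0) = (0, 1). a_0 = floor(sqrt(2784)) = 52, since 52^2 = 2704 <= 2784 < 2809 = 53^2.
Iterate m_{i+1} = d_i*a_i - m_i, d_{i+1} = (2784 - m_{i+1}^2)/d_i, a_{i+1} = floor((a_0 + m_{i+1})/d_{i+1}):
  m_1 = 1*52 - 0 = 52, d_1 = (2784 - 52^2)/1 = 80/1 = 80, a_1 = floor((52 + 52)/80) = 1.
  m_2 = 80*1 - 52 = 28, d_2 = (2784 - 28^2)/80 = 2000/80 = 25, a_2 = floor((52 + 28)/25) = 3.
  m_3 = 25*3 - 28 = 47, d_3 = (2784 - 47^2)/25 = 575/25 = 23, a_3 = floor((52 + 47)/23) = 4.
  m_4 = 23*4 - 47 = 45, d_4 = (2784 - 45^2)/23 = 759/23 = 33, a_4 = floor((52 + 45)/33) = 2.
  m_5 = 33*2 - 45 = 21, d_5 = (2784 - 21^2)/33 = 2343/33 = 71, a_5 = floor((52 + 21)/71) = 1.
  m_6 = 71*1 - 21 = 50, d_6 = (2784 - 50^2)/71 = 284/71 = 4, a_6 = floor((52 + 50)/4) = 25.
  m_7 = 4*25 - 50 = 50, d_7 = (2784 - 50^2)/4 = 284/4 = 71, a_7 = floor((52 + 50)/71) = 1.
  m_8 = 71*1 - 50 = 21, d_8 = (2784 - 21^2)/71 = 2343/71 = 33, a_8 = floor((52 + 21)/33) = 2.
  m_9 = 33*2 - 21 = 45, d_9 = (2784 - 45^2)/33 = 759/33 = 23, a_9 = floor((52 + 45)/23) = 4.
  m_10 = 23*4 - 45 = 47, d_10 = (2784 - 47^2)/23 = 575/23 = 25, a_10 = floor((52 + 47)/25) = 3.
  m_11 = 25*3 - 47 = 28, d_11 = (2784 - 28^2)/25 = 2000/25 = 80, a_11 = floor((52 + 28)/80) = 1.
  m_12 = 80*1 - 28 = 52, d_12 = (2784 - 52^2)/80 = 80/80 = 1, a_12 = floor((52 + 52)/1) = 104.
  m_13 = 1*104 - 52 = 52, d_13 = (2784 - 52^2)/1 = 80/1 = 80: (m_13, d_13) = (m_1, d_1) = (52, 80), so from here the quotients repeat a_1, ..., a_12; the period length is 12.
Hence the expansion of sqrt(2784) is a_0 = 52 followed by the repeating block 1, 3, 4, 2, 1, 25, 1, 2, 4, 3, 1, 104 (period 12).

[52; (1, 3, 4, 2, 1, 25, 1, 2, 4, 3, 1, 104)]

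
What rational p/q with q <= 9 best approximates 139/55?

5/2

Expand x = 139/55 as a continued fraction with the Euclidean algorithm:
  139 = 2*55 + 29, so a_0 = 2.
  55 = 1*29 + 26, so a_1 = 1.
  29 = 1*26 + 3, so a_2 = 1.
  26 = 8*3 + 2, so a_3 = 8.
  3 = 1*2 + 1, so a_4 = 1.
  2 = 2*1 + 0, so a_5 = 2.
so x = [2; 1, 1, 8, 1, 2].
Convergents (p_i = a_i*p_{i-1} + p_{i-2}, q_i = a_i*q_{i-1} + q_{i-2} with p_{-2}=0, p_{-1}=1, q_{-2}=1, q_{-1}=0), until the denominator exceeds 9:
  i=0: a_0=2, p_0 = 2*1 + 0 = 2, q_0 = 2*0 + 1 = 1.
  i=1: a_1=1, p_1 = 1*2 + 1 = 3, q_1 = 1*1 + 0 = 1.
  i=2: a_2=1, p_2 = 1*3 + 2 = 5, q_2 = 1*1 + 1 = 2.
  i=3: a_3=8, p_3 = 8*5 + 3 = 43, q_3 = 8*2 + 1 = 17.
q_3 = 17 > 9, so the last convergent with denominator <= 9 is p_2/q_2 = 5/2.
The closest fraction with denominator <= 9 is either p_2/q_2 or the intermediate fraction (k*p_2 + p_1)/(k*q_2 + q_1) with the largest k >= 1 whose denominator stays <= 9; these approach x as k grows, and every other convergent or intermediate fraction in range is farther away.
Largest k: floor((9 - q_1)/q_2) = floor((9 - 1)/2) = 4.
That gives (4*5 + 3)/(4*2 + 1) = 23/9.
Compare the errors: |x - 5/2| = |139*2 - 5*55|/(55*2) = 3/110, and |x - 23/9| = |139*9 - 23*55|/(55*9) = 14/495.
Cross-multiplying, 3*495 = 1485 < 1540 = 14*110, so 3/110 is smaller: the convergent 5/2 is closer to x than 23/9.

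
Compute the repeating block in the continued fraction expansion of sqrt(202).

Write x_i = (sqrt(202) + m_i)/d_i with (m_0, d_0) = (0, 1). a_0 = floor(sqrt(202)) = 14, since 14^2 = 196 <= 202 < 225 = 15^2.
Iterate m_{i+1} = d_i*a_i - m_i, d_{i+1} = (202 - m_{i+1}^2)/d_i, a_{i+1} = floor((a_0 + m_{i+1})/d_{i+1}):
  m_1 = 1*14 - 0 = 14, d_1 = (202 - 14^2)/1 = 6/1 = 6, a_1 = floor((14 + 14)/6) = 4.
  m_2 = 6*4 - 14 = 10, d_2 = (202 - 10^2)/6 = 102/6 = 17, a_2 = floor((14 + 10)/17) = 1.
  m_3 = 17*1 - 10 = 7, d_3 = (202 - 7^2)/17 = 153/17 = 9, a_3 = floor((14 + 7)/9) = 2.
  m_4 = 9*2 - 7 = 11, d_4 = (202 - 11^2)/9 = 81/9 = 9, a_4 = floor((14 + 11)/9) = 2.
  m_5 = 9*2 - 11 = 7, d_5 = (202 - 7^2)/9 = 153/9 = 17, a_5 = floor((14 + 7)/17) = 1.
  m_6 = 17*1 - 7 = 10, d_6 = (202 - 10^2)/17 = 102/17 = 6, a_6 = floor((14 + 10)/6) = 4.
  m_7 = 6*4 - 10 = 14, d_7 = (202 - 14^2)/6 = 6/6 = 1, a_7 = floor((14 + 14)/1) = 28.
  m_8 = 1*28 - 14 = 14, d_8 = (202 - 14^2)/1 = 6/1 = 6: (m_8, d_8) = (m_1, d_1) = (14, 6), so from here the quotients repeat a_1, ..., a_7; the period length is 7.
Hence the expansion of sqrt(202) is a_0 = 14 followed by the repeating block 4, 1, 2, 2, 1, 4, 28 (period 7).

[14; (4, 1, 2, 2, 1, 4, 28)]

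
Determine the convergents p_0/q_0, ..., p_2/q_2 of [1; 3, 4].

1/1, 4/3, 17/13

Using the convergent recurrence p_i = a_i*p_{i-1} + p_{i-2}, q_i = a_i*q_{i-1} + q_{i-2} with p_{-2}=0, p_{-1}=1, q_{-2}=1, q_{-1}=0:
  i=0: a_0=1, p_0 = 1*1 + 0 = 1, q_0 = 1*0 + 1 = 1.
  i=1: a_1=3, p_1 = 3*1 + 1 = 4, q_1 = 3*1 + 0 = 3.
  i=2: a_2=4, p_2 = 4*4 + 1 = 17, q_2 = 4*3 + 1 = 13.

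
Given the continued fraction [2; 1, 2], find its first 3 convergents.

2/1, 3/1, 8/3

Using the convergent recurrence p_i = a_i*p_{i-1} + p_{i-2}, q_i = a_i*q_{i-1} + q_{i-2} with p_{-2}=0, p_{-1}=1, q_{-2}=1, q_{-1}=0:
  i=0: a_0=2, p_0 = 2*1 + 0 = 2, q_0 = 2*0 + 1 = 1.
  i=1: a_1=1, p_1 = 1*2 + 1 = 3, q_1 = 1*1 + 0 = 1.
  i=2: a_2=2, p_2 = 2*3 + 2 = 8, q_2 = 2*1 + 1 = 3.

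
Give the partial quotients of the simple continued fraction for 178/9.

Run the Euclidean algorithm on 178 and 9; the successive quotients are the partial quotients a_0, a_1, ... (each step inverts the fractional part left over by the previous one):
  178 = 19*9 + 7, so a_0 = 19.
  9 = 1*7 + 2, so a_1 = 1.
  7 = 3*2 + 1, so a_2 = 3.
  2 = 2*1 + 0, so a_3 = 2.
The remainder reaches 0 after 4 divisions, so the expansion has 4 partial quotients, read off in order.

[19; 1, 3, 2]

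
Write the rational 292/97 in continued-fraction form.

[3; 97]

Run the Euclidean algorithm on 292 and 97; the successive quotients are the partial quotients a_0, a_1, ... (each step inverts the fractional part left over by the previous one):
  292 = 3*97 + 1, so a_0 = 3.
  97 = 97*1 + 0, so a_1 = 97.
The remainder reaches 0 after 2 divisions, so the expansion has 2 partial quotients, read off in order.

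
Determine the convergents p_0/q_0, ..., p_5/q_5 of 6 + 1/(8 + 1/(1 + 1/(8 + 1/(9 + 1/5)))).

6/1, 49/8, 55/9, 489/80, 4456/729, 22769/3725

Using the convergent recurrence p_i = a_i*p_{i-1} + p_{i-2}, q_i = a_i*q_{i-1} + q_{i-2} with p_{-2}=0, p_{-1}=1, q_{-2}=1, q_{-1}=0:
  i=0: a_0=6, p_0 = 6*1 + 0 = 6, q_0 = 6*0 + 1 = 1.
  i=1: a_1=8, p_1 = 8*6 + 1 = 49, q_1 = 8*1 + 0 = 8.
  i=2: a_2=1, p_2 = 1*49 + 6 = 55, q_2 = 1*8 + 1 = 9.
  i=3: a_3=8, p_3 = 8*55 + 49 = 489, q_3 = 8*9 + 8 = 80.
  i=4: a_4=9, p_4 = 9*489 + 55 = 4456, q_4 = 9*80 + 9 = 729.
  i=5: a_5=5, p_5 = 5*4456 + 489 = 22769, q_5 = 5*729 + 80 = 3725.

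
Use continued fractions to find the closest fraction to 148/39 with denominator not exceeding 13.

Expand x = 148/39 as a continued fraction with the Euclidean algorithm:
  148 = 3*39 + 31, so a_0 = 3.
  39 = 1*31 + 8, so a_1 = 1.
  31 = 3*8 + 7, so a_2 = 3.
  8 = 1*7 + 1, so a_3 = 1.
  7 = 7*1 + 0, so a_4 = 7.
so x = [3; 1, 3, 1, 7].
Convergents (p_i = a_i*p_{i-1} + p_{i-2}, q_i = a_i*q_{i-1} + q_{i-2} with p_{-2}=0, p_{-1}=1, q_{-2}=1, q_{-1}=0), until the denominator exceeds 13:
  i=0: a_0=3, p_0 = 3*1 + 0 = 3, q_0 = 3*0 + 1 = 1.
  i=1: a_1=1, p_1 = 1*3 + 1 = 4, q_1 = 1*1 + 0 = 1.
  i=2: a_2=3, p_2 = 3*4 + 3 = 15, q_2 = 3*1 + 1 = 4.
  i=3: a_3=1, p_3 = 1*15 + 4 = 19, q_3 = 1*4 + 1 = 5.
  i=4: a_4=7, p_4 = 7*19 + 15 = 148, q_4 = 7*5 + 4 = 39.
q_4 = 39 > 13, so the last convergent with denominator <= 13 is p_3/q_3 = 19/5.
The closest fraction with denominator <= 13 is either p_3/q_3 or the intermediate fraction (k*p_3 + p_2)/(k*q_3 + q_2) with the largest k >= 1 whose denominator stays <= 13; these approach x as k grows, and every other convergent or intermediate fraction in range is farther away.
Largest k: floor((13 - q_2)/q_3) = floor((13 - 4)/5) = 1.
That gives (1*19 + 15)/(1*5 + 4) = 34/9.
Compare the errors: |x - 19/5| = |148*5 - 19*39|/(39*5) = 1/195, and |x - 34/9| = |148*9 - 34*39|/(39*9) = 6/351.
Cross-multiplying, 1*351 = 351 < 1170 = 6*195, so 1/195 is smaller: the convergent 19/5 is closer to x than 34/9.

19/5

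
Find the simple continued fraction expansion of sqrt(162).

Write x_i = (sqrt(162) + m_i)/d_i with (m_0, d_0) = (0, 1). a_0 = floor(sqrt(162)) = 12, since 12^2 = 144 <= 162 < 169 = 13^2.
Iterate m_{i+1} = d_i*a_i - m_i, d_{i+1} = (162 - m_{i+1}^2)/d_i, a_{i+1} = floor((a_0 + m_{i+1})/d_{i+1}):
  m_1 = 1*12 - 0 = 12, d_1 = (162 - 12^2)/1 = 18/1 = 18, a_1 = floor((12 + 12)/18) = 1.
  m_2 = 18*1 - 12 = 6, d_2 = (162 - 6^2)/18 = 126/18 = 7, a_2 = floor((12 + 6)/7) = 2.
  m_3 = 7*2 - 6 = 8, d_3 = (162 - 8^2)/7 = 98/7 = 14, a_3 = floor((12 + 8)/14) = 1.
  m_4 = 14*1 - 8 = 6, d_4 = (162 - 6^2)/14 = 126/14 = 9, a_4 = floor((12 + 6)/9) = 2.
  m_5 = 9*2 - 6 = 12, d_5 = (162 - 12^2)/9 = 18/9 = 2, a_5 = floor((12 + 12)/2) = 12.
  m_6 = 2*12 - 12 = 12, d_6 = (162 - 12^2)/2 = 18/2 = 9, a_6 = floor((12 + 12)/9) = 2.
  m_7 = 9*2 - 12 = 6, d_7 = (162 - 6^2)/9 = 126/9 = 14, a_7 = floor((12 + 6)/14) = 1.
  m_8 = 14*1 - 6 = 8, d_8 = (162 - 8^2)/14 = 98/14 = 7, a_8 = floor((12 + 8)/7) = 2.
  m_9 = 7*2 - 8 = 6, d_9 = (162 - 6^2)/7 = 126/7 = 18, a_9 = floor((12 + 6)/18) = 1.
  m_10 = 18*1 - 6 = 12, d_10 = (162 - 12^2)/18 = 18/18 = 1, a_10 = floor((12 + 12)/1) = 24.
  m_11 = 1*24 - 12 = 12, d_11 = (162 - 12^2)/1 = 18/1 = 18: (m_11, d_11) = (m_1, d_1) = (12, 18), so from here the quotients repeat a_1, ..., a_10; the period length is 10.
Hence the expansion of sqrt(162) is a_0 = 12 followed by the repeating block 1, 2, 1, 2, 12, 2, 1, 2, 1, 24 (period 10).

[12; (1, 2, 1, 2, 12, 2, 1, 2, 1, 24)]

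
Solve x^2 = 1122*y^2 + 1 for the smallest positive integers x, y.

(x, y) = (67, 2)

First expand sqrt(1122) as a continued fraction. With x_i = (sqrt(1122) + m_i)/d_i and (m_0, d_0) = (0, 1): a_0 = floor(sqrt(1122)) = 33, since 33^2 = 1089 <= 1122 < 1156 = 34^2.
Iterate m_{i+1} = d_i*a_i - m_i, d_{i+1} = (1122 - m_{i+1}^2)/d_i, a_{i+1} = floor((a_0 + m_{i+1})/d_{i+1}):
  m_1 = 1*33 - 0 = 33, d_1 = (1122 - 33^2)/1 = 33/1 = 33, a_1 = floor((33 + 33)/33) = 2.
  m_2 = 33*2 - 33 = 33, d_2 = (1122 - 33^2)/33 = 33/33 = 1, a_2 = floor((33 + 33)/1) = 66.
  m_3 = 1*66 - 33 = 33, d_3 = (1122 - 33^2)/1 = 33/1 = 33: (m_3, d_3) = (m_1, d_1) = (33, 33), so from here the quotients repeat a_1, a_2; the period length is 2.
So sqrt(1122) = [33; (2, 66)] with period length k = 2.
k is even, so the fundamental solution of x^2 - 1122y^2 = 1 is (p_{k-1}, q_{k-1}) = (p_1, q_1); compute convergents through index 1.
Convergents (p_i = a_i*p_{i-1} + p_{i-2}, q_i = a_i*q_{i-1} + q_{i-2} with p_{-2}=0, p_{-1}=1, q_{-2}=1, q_{-1}=0):
  i=0: a_0=33, p_0 = 33*1 + 0 = 33, q_0 = 33*0 + 1 = 1.
  i=1: a_1=2, p_1 = 2*33 + 1 = 67, q_1 = 2*1 + 0 = 2.
Check: 67^2 - 1122*2^2 = 4489 - 4488 = 1, so (x, y) = (67, 2) solves the equation, and by the theorem it is the least positive solution.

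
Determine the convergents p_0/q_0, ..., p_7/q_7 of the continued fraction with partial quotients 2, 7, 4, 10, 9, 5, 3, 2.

2/1, 15/7, 62/29, 635/297, 5777/2702, 29520/13807, 94337/44123, 218194/102053

Using the convergent recurrence p_i = a_i*p_{i-1} + p_{i-2}, q_i = a_i*q_{i-1} + q_{i-2} with p_{-2}=0, p_{-1}=1, q_{-2}=1, q_{-1}=0:
  i=0: a_0=2, p_0 = 2*1 + 0 = 2, q_0 = 2*0 + 1 = 1.
  i=1: a_1=7, p_1 = 7*2 + 1 = 15, q_1 = 7*1 + 0 = 7.
  i=2: a_2=4, p_2 = 4*15 + 2 = 62, q_2 = 4*7 + 1 = 29.
  i=3: a_3=10, p_3 = 10*62 + 15 = 635, q_3 = 10*29 + 7 = 297.
  i=4: a_4=9, p_4 = 9*635 + 62 = 5777, q_4 = 9*297 + 29 = 2702.
  i=5: a_5=5, p_5 = 5*5777 + 635 = 29520, q_5 = 5*2702 + 297 = 13807.
  i=6: a_6=3, p_6 = 3*29520 + 5777 = 94337, q_6 = 3*13807 + 2702 = 44123.
  i=7: a_7=2, p_7 = 2*94337 + 29520 = 218194, q_7 = 2*44123 + 13807 = 102053.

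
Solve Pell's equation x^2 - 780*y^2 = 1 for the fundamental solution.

First expand sqrt(780) as a continued fraction. With x_i = (sqrt(780) + m_i)/d_i and (m_0, d_0) = (0, 1): a_0 = floor(sqrt(780)) = 27, since 27^2 = 729 <= 780 < 784 = 28^2.
Iterate m_{i+1} = d_i*a_i - m_i, d_{i+1} = (780 - m_{i+1}^2)/d_i, a_{i+1} = floor((a_0 + m_{i+1})/d_{i+1}):
  m_1 = 1*27 - 0 = 27, d_1 = (780 - 27^2)/1 = 51/1 = 51, a_1 = floor((27 + 27)/51) = 1.
  m_2 = 51*1 - 27 = 24, d_2 = (780 - 24^2)/51 = 204/51 = 4, a_2 = floor((27 + 24)/4) = 12.
  m_3 = 4*12 - 24 = 24, d_3 = (780 - 24^2)/4 = 204/4 = 51, a_3 = floor((27 + 24)/51) = 1.
  m_4 = 51*1 - 24 = 27, d_4 = (780 - 27^2)/51 = 51/51 = 1, a_4 = floor((27 + 27)/1) = 54.
  m_5 = 1*54 - 27 = 27, d_5 = (780 - 27^2)/1 = 51/1 = 51: (m_5, d_5) = (m_1, d_1) = (27, 51), so from here the quotients repeat a_1, ..., a_4; the period length is 4.
So sqrt(780) = [27; (1, 12, 1, 54)] with period length k = 4.
k is even, so the fundamental solution of x^2 - 780y^2 = 1 is (p_{k-1}, q_{k-1}) = (p_3, q_3); compute convergents through index 3.
Convergents (p_i = a_i*p_{i-1} + p_{i-2}, q_i = a_i*q_{i-1} + q_{i-2} with p_{-2}=0, p_{-1}=1, q_{-2}=1, q_{-1}=0):
  i=0: a_0=27, p_0 = 27*1 + 0 = 27, q_0 = 27*0 + 1 = 1.
  i=1: a_1=1, p_1 = 1*27 + 1 = 28, q_1 = 1*1 + 0 = 1.
  i=2: a_2=12, p_2 = 12*28 + 27 = 363, q_2 = 12*1 + 1 = 13.
  i=3: a_3=1, p_3 = 1*363 + 28 = 391, q_3 = 1*13 + 1 = 14.
Check: 391^2 - 780*14^2 = 152881 - 152880 = 1, so (x, y) = (391, 14) solves the equation, and by the theorem it is the least positive solution.

(x, y) = (391, 14)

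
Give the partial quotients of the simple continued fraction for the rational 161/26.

[6; 5, 5]

Run the Euclidean algorithm on 161 and 26; the successive quotients are the partial quotients a_0, a_1, ... (each step inverts the fractional part left over by the previous one):
  161 = 6*26 + 5, so a_0 = 6.
  26 = 5*5 + 1, so a_1 = 5.
  5 = 5*1 + 0, so a_2 = 5.
The remainder reaches 0 after 3 divisions, so the expansion has 3 partial quotients, read off in order.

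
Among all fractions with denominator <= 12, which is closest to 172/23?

Expand x = 172/23 as a continued fraction with the Euclidean algorithm:
  172 = 7*23 + 11, so a_0 = 7.
  23 = 2*11 + 1, so a_1 = 2.
  11 = 11*1 + 0, so a_2 = 11.
so x = [7; 2, 11].
Convergents (p_i = a_i*p_{i-1} + p_{i-2}, q_i = a_i*q_{i-1} + q_{i-2} with p_{-2}=0, p_{-1}=1, q_{-2}=1, q_{-1}=0), until the denominator exceeds 12:
  i=0: a_0=7, p_0 = 7*1 + 0 = 7, q_0 = 7*0 + 1 = 1.
  i=1: a_1=2, p_1 = 2*7 + 1 = 15, q_1 = 2*1 + 0 = 2.
  i=2: a_2=11, p_2 = 11*15 + 7 = 172, q_2 = 11*2 + 1 = 23.
q_2 = 23 > 12, so the last convergent with denominator <= 12 is p_1/q_1 = 15/2.
The closest fraction with denominator <= 12 is either p_1/q_1 or the intermediate fraction (k*p_1 + p_0)/(k*q_1 + q_0) with the largest k >= 1 whose denominator stays <= 12; these approach x as k grows, and every other convergent or intermediate fraction in range is farther away.
Largest k: floor((12 - q_0)/q_1) = floor((12 - 1)/2) = 5.
That gives (5*15 + 7)/(5*2 + 1) = 82/11.
Compare the errors: |x - 15/2| = |172*2 - 15*23|/(23*2) = 1/46, and |x - 82/11| = |172*11 - 82*23|/(23*11) = 6/253.
Cross-multiplying, 1*253 = 253 < 276 = 6*46, so 1/46 is smaller: the convergent 15/2 is closer to x than 82/11.

15/2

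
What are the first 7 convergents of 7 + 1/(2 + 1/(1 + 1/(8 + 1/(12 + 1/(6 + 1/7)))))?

7/1, 15/2, 22/3, 191/26, 2314/315, 14075/1916, 100839/13727

Using the convergent recurrence p_i = a_i*p_{i-1} + p_{i-2}, q_i = a_i*q_{i-1} + q_{i-2} with p_{-2}=0, p_{-1}=1, q_{-2}=1, q_{-1}=0:
  i=0: a_0=7, p_0 = 7*1 + 0 = 7, q_0 = 7*0 + 1 = 1.
  i=1: a_1=2, p_1 = 2*7 + 1 = 15, q_1 = 2*1 + 0 = 2.
  i=2: a_2=1, p_2 = 1*15 + 7 = 22, q_2 = 1*2 + 1 = 3.
  i=3: a_3=8, p_3 = 8*22 + 15 = 191, q_3 = 8*3 + 2 = 26.
  i=4: a_4=12, p_4 = 12*191 + 22 = 2314, q_4 = 12*26 + 3 = 315.
  i=5: a_5=6, p_5 = 6*2314 + 191 = 14075, q_5 = 6*315 + 26 = 1916.
  i=6: a_6=7, p_6 = 7*14075 + 2314 = 100839, q_6 = 7*1916 + 315 = 13727.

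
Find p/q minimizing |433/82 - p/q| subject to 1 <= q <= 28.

132/25

Expand x = 433/82 as a continued fraction with the Euclidean algorithm:
  433 = 5*82 + 23, so a_0 = 5.
  82 = 3*23 + 13, so a_1 = 3.
  23 = 1*13 + 10, so a_2 = 1.
  13 = 1*10 + 3, so a_3 = 1.
  10 = 3*3 + 1, so a_4 = 3.
  3 = 3*1 + 0, so a_5 = 3.
so x = [5; 3, 1, 1, 3, 3].
Convergents (p_i = a_i*p_{i-1} + p_{i-2}, q_i = a_i*q_{i-1} + q_{i-2} with p_{-2}=0, p_{-1}=1, q_{-2}=1, q_{-1}=0), until the denominator exceeds 28:
  i=0: a_0=5, p_0 = 5*1 + 0 = 5, q_0 = 5*0 + 1 = 1.
  i=1: a_1=3, p_1 = 3*5 + 1 = 16, q_1 = 3*1 + 0 = 3.
  i=2: a_2=1, p_2 = 1*16 + 5 = 21, q_2 = 1*3 + 1 = 4.
  i=3: a_3=1, p_3 = 1*21 + 16 = 37, q_3 = 1*4 + 3 = 7.
  i=4: a_4=3, p_4 = 3*37 + 21 = 132, q_4 = 3*7 + 4 = 25.
  i=5: a_5=3, p_5 = 3*132 + 37 = 433, q_5 = 3*25 + 7 = 82.
q_5 = 82 > 28, so the last convergent with denominator <= 28 is p_4/q_4 = 132/25.
The closest fraction with denominator <= 28 is either p_4/q_4 or the intermediate fraction (k*p_4 + p_3)/(k*q_4 + q_3) with the largest k >= 1 whose denominator stays <= 28; these approach x as k grows, and every other convergent or intermediate fraction in range is farther away.
Largest k: floor((28 - q_3)/q_4) = floor((28 - 7)/25) = 0.
Since k = 0, no intermediate fraction beyond p_4/q_4 has denominator <= 28, so the convergent 132/25 is the closest (its error is |433*25 - 132*82|/(82*25) = 1/2050).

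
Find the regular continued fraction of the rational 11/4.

[2; 1, 3]

Run the Euclidean algorithm on 11 and 4; the successive quotients are the partial quotients a_0, a_1, ... (each step inverts the fractional part left over by the previous one):
  11 = 2*4 + 3, so a_0 = 2.
  4 = 1*3 + 1, so a_1 = 1.
  3 = 3*1 + 0, so a_2 = 3.
The remainder reaches 0 after 3 divisions, so the expansion has 3 partial quotients, read off in order.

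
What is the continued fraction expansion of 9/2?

[4; 2]

Run the Euclidean algorithm on 9 and 2; the successive quotients are the partial quotients a_0, a_1, ... (each step inverts the fractional part left over by the previous one):
  9 = 4*2 + 1, so a_0 = 4.
  2 = 2*1 + 0, so a_1 = 2.
The remainder reaches 0 after 2 divisions, so the expansion has 2 partial quotients, read off in order.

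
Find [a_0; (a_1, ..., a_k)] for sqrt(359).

Write x_i = (sqrt(359) + m_i)/d_i with (m_0, d_0) = (0, 1). a_0 = floor(sqrt(359)) = 18, since 18^2 = 324 <= 359 < 361 = 19^2.
Iterate m_{i+1} = d_i*a_i - m_i, d_{i+1} = (359 - m_{i+1}^2)/d_i, a_{i+1} = floor((a_0 + m_{i+1})/d_{i+1}):
  m_1 = 1*18 - 0 = 18, d_1 = (359 - 18^2)/1 = 35/1 = 35, a_1 = floor((18 + 18)/35) = 1.
  m_2 = 35*1 - 18 = 17, d_2 = (359 - 17^2)/35 = 70/35 = 2, a_2 = floor((18 + 17)/2) = 17.
  m_3 = 2*17 - 17 = 17, d_3 = (359 - 17^2)/2 = 70/2 = 35, a_3 = floor((18 + 17)/35) = 1.
  m_4 = 35*1 - 17 = 18, d_4 = (359 - 18^2)/35 = 35/35 = 1, a_4 = floor((18 + 18)/1) = 36.
  m_5 = 1*36 - 18 = 18, d_5 = (359 - 18^2)/1 = 35/1 = 35: (m_5, d_5) = (m_1, d_1) = (18, 35), so from here the quotients repeat a_1, ..., a_4; the period length is 4.
Hence the expansion of sqrt(359) is a_0 = 18 followed by the repeating block 1, 17, 1, 36 (period 4).

[18; (1, 17, 1, 36)]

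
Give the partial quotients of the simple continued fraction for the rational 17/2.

[8; 2]

Run the Euclidean algorithm on 17 and 2; the successive quotients are the partial quotients a_0, a_1, ... (each step inverts the fractional part left over by the previous one):
  17 = 8*2 + 1, so a_0 = 8.
  2 = 2*1 + 0, so a_1 = 2.
The remainder reaches 0 after 2 divisions, so the expansion has 2 partial quotients, read off in order.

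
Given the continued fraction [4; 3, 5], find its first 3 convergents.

4/1, 13/3, 69/16

Using the convergent recurrence p_i = a_i*p_{i-1} + p_{i-2}, q_i = a_i*q_{i-1} + q_{i-2} with p_{-2}=0, p_{-1}=1, q_{-2}=1, q_{-1}=0:
  i=0: a_0=4, p_0 = 4*1 + 0 = 4, q_0 = 4*0 + 1 = 1.
  i=1: a_1=3, p_1 = 3*4 + 1 = 13, q_1 = 3*1 + 0 = 3.
  i=2: a_2=5, p_2 = 5*13 + 4 = 69, q_2 = 5*3 + 1 = 16.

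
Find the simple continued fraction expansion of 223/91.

[2; 2, 4, 1, 1, 4]

Run the Euclidean algorithm on 223 and 91; the successive quotients are the partial quotients a_0, a_1, ... (each step inverts the fractional part left over by the previous one):
  223 = 2*91 + 41, so a_0 = 2.
  91 = 2*41 + 9, so a_1 = 2.
  41 = 4*9 + 5, so a_2 = 4.
  9 = 1*5 + 4, so a_3 = 1.
  5 = 1*4 + 1, so a_4 = 1.
  4 = 4*1 + 0, so a_5 = 4.
The remainder reaches 0 after 6 divisions, so the expansion has 6 partial quotients, read off in order.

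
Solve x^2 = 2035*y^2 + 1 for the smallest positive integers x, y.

First expand sqrt(2035) as a continued fraction. With x_i = (sqrt(2035) + m_i)/d_i and (m_0, d_0) = (0, 1): a_0 = floor(sqrt(2035)) = 45, since 45^2 = 2025 <= 2035 < 2116 = 46^2.
Iterate m_{i+1} = d_i*a_i - m_i, d_{i+1} = (2035 - m_{i+1}^2)/d_i, a_{i+1} = floor((a_0 + m_{i+1})/d_{i+1}):
  m_1 = 1*45 - 0 = 45, d_1 = (2035 - 45^2)/1 = 10/1 = 10, a_1 = floor((45 + 45)/10) = 9.
  m_2 = 10*9 - 45 = 45, d_2 = (2035 - 45^2)/10 = 10/10 = 1, a_2 = floor((45 + 45)/1) = 90.
  m_3 = 1*90 - 45 = 45, d_3 = (2035 - 45^2)/1 = 10/1 = 10: (m_3, d_3) = (m_1, d_1) = (45, 10), so from here the quotients repeat a_1, a_2; the period length is 2.
So sqrt(2035) = [45; (9, 90)] with period length k = 2.
k is even, so the fundamental solution of x^2 - 2035y^2 = 1 is (p_{k-1}, q_{k-1}) = (p_1, q_1); compute convergents through index 1.
Convergents (p_i = a_i*p_{i-1} + p_{i-2}, q_i = a_i*q_{i-1} + q_{i-2} with p_{-2}=0, p_{-1}=1, q_{-2}=1, q_{-1}=0):
  i=0: a_0=45, p_0 = 45*1 + 0 = 45, q_0 = 45*0 + 1 = 1.
  i=1: a_1=9, p_1 = 9*45 + 1 = 406, q_1 = 9*1 + 0 = 9.
Check: 406^2 - 2035*9^2 = 164836 - 164835 = 1, so (x, y) = (406, 9) solves the equation, and by the theorem it is the least positive solution.

(x, y) = (406, 9)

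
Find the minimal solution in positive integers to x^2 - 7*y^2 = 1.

First expand sqrt(7) as a continued fraction. With x_i = (sqrt(7) + m_i)/d_i and (m_0, d_0) = (0, 1): a_0 = floor(sqrt(7)) = 2, since 2^2 = 4 <= 7 < 9 = 3^2.
Iterate m_{i+1} = d_i*a_i - m_i, d_{i+1} = (7 - m_{i+1}^2)/d_i, a_{i+1} = floor((a_0 + m_{i+1})/d_{i+1}):
  m_1 = 1*2 - 0 = 2, d_1 = (7 - 2^2)/1 = 3/1 = 3, a_1 = floor((2 + 2)/3) = 1.
  m_2 = 3*1 - 2 = 1, d_2 = (7 - 1^2)/3 = 6/3 = 2, a_2 = floor((2 + 1)/2) = 1.
  m_3 = 2*1 - 1 = 1, d_3 = (7 - 1^2)/2 = 6/2 = 3, a_3 = floor((2 + 1)/3) = 1.
  m_4 = 3*1 - 1 = 2, d_4 = (7 - 2^2)/3 = 3/3 = 1, a_4 = floor((2 + 2)/1) = 4.
  m_5 = 1*4 - 2 = 2, d_5 = (7 - 2^2)/1 = 3/1 = 3: (m_5, d_5) = (m_1, d_1) = (2, 3), so from here the quotients repeat a_1, ..., a_4; the period length is 4.
So sqrt(7) = [2; (1, 1, 1, 4)] with period length k = 4.
k is even, so the fundamental solution of x^2 - 7y^2 = 1 is (p_{k-1}, q_{k-1}) = (p_3, q_3); compute convergents through index 3.
Convergents (p_i = a_i*p_{i-1} + p_{i-2}, q_i = a_i*q_{i-1} + q_{i-2} with p_{-2}=0, p_{-1}=1, q_{-2}=1, q_{-1}=0):
  i=0: a_0=2, p_0 = 2*1 + 0 = 2, q_0 = 2*0 + 1 = 1.
  i=1: a_1=1, p_1 = 1*2 + 1 = 3, q_1 = 1*1 + 0 = 1.
  i=2: a_2=1, p_2 = 1*3 + 2 = 5, q_2 = 1*1 + 1 = 2.
  i=3: a_3=1, p_3 = 1*5 + 3 = 8, q_3 = 1*2 + 1 = 3.
Check: 8^2 - 7*3^2 = 64 - 63 = 1, so (x, y) = (8, 3) solves the equation, and by the theorem it is the least positive solution.

(x, y) = (8, 3)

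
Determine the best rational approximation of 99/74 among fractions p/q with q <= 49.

63/47

Expand x = 99/74 as a continued fraction with the Euclidean algorithm:
  99 = 1*74 + 25, so a_0 = 1.
  74 = 2*25 + 24, so a_1 = 2.
  25 = 1*24 + 1, so a_2 = 1.
  24 = 24*1 + 0, so a_3 = 24.
so x = [1; 2, 1, 24].
Convergents (p_i = a_i*p_{i-1} + p_{i-2}, q_i = a_i*q_{i-1} + q_{i-2} with p_{-2}=0, p_{-1}=1, q_{-2}=1, q_{-1}=0), until the denominator exceeds 49:
  i=0: a_0=1, p_0 = 1*1 + 0 = 1, q_0 = 1*0 + 1 = 1.
  i=1: a_1=2, p_1 = 2*1 + 1 = 3, q_1 = 2*1 + 0 = 2.
  i=2: a_2=1, p_2 = 1*3 + 1 = 4, q_2 = 1*2 + 1 = 3.
  i=3: a_3=24, p_3 = 24*4 + 3 = 99, q_3 = 24*3 + 2 = 74.
q_3 = 74 > 49, so the last convergent with denominator <= 49 is p_2/q_2 = 4/3.
The closest fraction with denominator <= 49 is either p_2/q_2 or the intermediate fraction (k*p_2 + p_1)/(k*q_2 + q_1) with the largest k >= 1 whose denominator stays <= 49; these approach x as k grows, and every other convergent or intermediate fraction in range is farther away.
Largest k: floor((49 - q_1)/q_2) = floor((49 - 2)/3) = 15.
That gives (15*4 + 3)/(15*3 + 2) = 63/47.
Compare the errors: |x - 4/3| = |99*3 - 4*74|/(74*3) = 1/222, and |x - 63/47| = |99*47 - 63*74|/(74*47) = 9/3478.
Cross-multiplying, 9*222 = 1998 < 3478 = 1*3478, so 9/3478 is smaller: the intermediate fraction 63/47 is closer to x than 4/3.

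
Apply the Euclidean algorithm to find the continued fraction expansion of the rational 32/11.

Run the Euclidean algorithm on 32 and 11; the successive quotients are the partial quotients a_0, a_1, ... (each step inverts the fractional part left over by the previous one):
  32 = 2*11 + 10, so a_0 = 2.
  11 = 1*10 + 1, so a_1 = 1.
  10 = 10*1 + 0, so a_2 = 10.
The remainder reaches 0 after 3 divisions, so the expansion has 3 partial quotients, read off in order.

[2; 1, 10]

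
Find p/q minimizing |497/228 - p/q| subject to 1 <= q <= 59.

109/50

Expand x = 497/228 as a continued fraction with the Euclidean algorithm:
  497 = 2*228 + 41, so a_0 = 2.
  228 = 5*41 + 23, so a_1 = 5.
  41 = 1*23 + 18, so a_2 = 1.
  23 = 1*18 + 5, so a_3 = 1.
  18 = 3*5 + 3, so a_4 = 3.
  5 = 1*3 + 2, so a_5 = 1.
  3 = 1*2 + 1, so a_6 = 1.
  2 = 2*1 + 0, so a_7 = 2.
so x = [2; 5, 1, 1, 3, 1, 1, 2].
Convergents (p_i = a_i*p_{i-1} + p_{i-2}, q_i = a_i*q_{i-1} + q_{i-2} with p_{-2}=0, p_{-1}=1, q_{-2}=1, q_{-1}=0), until the denominator exceeds 59:
  i=0: a_0=2, p_0 = 2*1 + 0 = 2, q_0 = 2*0 + 1 = 1.
  i=1: a_1=5, p_1 = 5*2 + 1 = 11, q_1 = 5*1 + 0 = 5.
  i=2: a_2=1, p_2 = 1*11 + 2 = 13, q_2 = 1*5 + 1 = 6.
  i=3: a_3=1, p_3 = 1*13 + 11 = 24, q_3 = 1*6 + 5 = 11.
  i=4: a_4=3, p_4 = 3*24 + 13 = 85, q_4 = 3*11 + 6 = 39.
  i=5: a_5=1, p_5 = 1*85 + 24 = 109, q_5 = 1*39 + 11 = 50.
  i=6: a_6=1, p_6 = 1*109 + 85 = 194, q_6 = 1*50 + 39 = 89.
q_6 = 89 > 59, so the last convergent with denominator <= 59 is p_5/q_5 = 109/50.
The closest fraction with denominator <= 59 is either p_5/q_5 or the intermediate fraction (k*p_5 + p_4)/(k*q_5 + q_4) with the largest k >= 1 whose denominator stays <= 59; these approach x as k grows, and every other convergent or intermediate fraction in range is farther away.
Largest k: floor((59 - q_4)/q_5) = floor((59 - 39)/50) = 0.
Since k = 0, no intermediate fraction beyond p_5/q_5 has denominator <= 59, so the convergent 109/50 is the closest (its error is |497*50 - 109*228|/(228*50) = 2/11400).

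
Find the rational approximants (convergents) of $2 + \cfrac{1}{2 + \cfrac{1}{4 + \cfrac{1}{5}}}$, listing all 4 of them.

2/1, 5/2, 22/9, 115/47

Using the convergent recurrence p_i = a_i*p_{i-1} + p_{i-2}, q_i = a_i*q_{i-1} + q_{i-2} with p_{-2}=0, p_{-1}=1, q_{-2}=1, q_{-1}=0:
  i=0: a_0=2, p_0 = 2*1 + 0 = 2, q_0 = 2*0 + 1 = 1.
  i=1: a_1=2, p_1 = 2*2 + 1 = 5, q_1 = 2*1 + 0 = 2.
  i=2: a_2=4, p_2 = 4*5 + 2 = 22, q_2 = 4*2 + 1 = 9.
  i=3: a_3=5, p_3 = 5*22 + 5 = 115, q_3 = 5*9 + 2 = 47.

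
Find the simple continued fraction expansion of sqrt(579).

[24; (16, 48)]

Write x_i = (sqrt(579) + m_i)/d_i with (m_0, d_0) = (0, 1). a_0 = floor(sqrt(579)) = 24, since 24^2 = 576 <= 579 < 625 = 25^2.
Iterate m_{i+1} = d_i*a_i - m_i, d_{i+1} = (579 - m_{i+1}^2)/d_i, a_{i+1} = floor((a_0 + m_{i+1})/d_{i+1}):
  m_1 = 1*24 - 0 = 24, d_1 = (579 - 24^2)/1 = 3/1 = 3, a_1 = floor((24 + 24)/3) = 16.
  m_2 = 3*16 - 24 = 24, d_2 = (579 - 24^2)/3 = 3/3 = 1, a_2 = floor((24 + 24)/1) = 48.
  m_3 = 1*48 - 24 = 24, d_3 = (579 - 24^2)/1 = 3/1 = 3: (m_3, d_3) = (m_1, d_1) = (24, 3), so from here the quotients repeat a_1, a_2; the period length is 2.
Hence the expansion of sqrt(579) is a_0 = 24 followed by the repeating block 16, 48 (period 2).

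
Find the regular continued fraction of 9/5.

Run the Euclidean algorithm on 9 and 5; the successive quotients are the partial quotients a_0, a_1, ... (each step inverts the fractional part left over by the previous one):
  9 = 1*5 + 4, so a_0 = 1.
  5 = 1*4 + 1, so a_1 = 1.
  4 = 4*1 + 0, so a_2 = 4.
The remainder reaches 0 after 3 divisions, so the expansion has 3 partial quotients, read off in order.

[1; 1, 4]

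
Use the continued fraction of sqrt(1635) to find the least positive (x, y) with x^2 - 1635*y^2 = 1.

First expand sqrt(1635) as a continued fraction. With x_i = (sqrt(1635) + m_i)/d_i and (m_0, d_0) = (0, 1): a_0 = floor(sqrt(1635)) = 40, since 40^2 = 1600 <= 1635 < 1681 = 41^2.
Iterate m_{i+1} = d_i*a_i - m_i, d_{i+1} = (1635 - m_{i+1}^2)/d_i, a_{i+1} = floor((a_0 + m_{i+1})/d_{i+1}):
  m_1 = 1*40 - 0 = 40, d_1 = (1635 - 40^2)/1 = 35/1 = 35, a_1 = floor((40 + 40)/35) = 2.
  m_2 = 35*2 - 40 = 30, d_2 = (1635 - 30^2)/35 = 735/35 = 21, a_2 = floor((40 + 30)/21) = 3.
  m_3 = 21*3 - 30 = 33, d_3 = (1635 - 33^2)/21 = 546/21 = 26, a_3 = floor((40 + 33)/26) = 2.
  m_4 = 26*2 - 33 = 19, d_4 = (1635 - 19^2)/26 = 1274/26 = 49, a_4 = floor((40 + 19)/49) = 1.
  m_5 = 49*1 - 19 = 30, d_5 = (1635 - 30^2)/49 = 735/49 = 15, a_5 = floor((40 + 30)/15) = 4.
  m_6 = 15*4 - 30 = 30, d_6 = (1635 - 30^2)/15 = 735/15 = 49, a_6 = floor((40 + 30)/49) = 1.
  m_7 = 49*1 - 30 = 19, d_7 = (1635 - 19^2)/49 = 1274/49 = 26, a_7 = floor((40 + 19)/26) = 2.
  m_8 = 26*2 - 19 = 33, d_8 = (1635 - 33^2)/26 = 546/26 = 21, a_8 = floor((40 + 33)/21) = 3.
  m_9 = 21*3 - 33 = 30, d_9 = (1635 - 30^2)/21 = 735/21 = 35, a_9 = floor((40 + 30)/35) = 2.
  m_10 = 35*2 - 30 = 40, d_10 = (1635 - 40^2)/35 = 35/35 = 1, a_10 = floor((40 + 40)/1) = 80.
  m_11 = 1*80 - 40 = 40, d_11 = (1635 - 40^2)/1 = 35/1 = 35: (m_11, d_11) = (m_1, d_1) = (40, 35), so from here the quotients repeat a_1, ..., a_10; the period length is 10.
So sqrt(1635) = [40; (2, 3, 2, 1, 4, 1, 2, 3, 2, 80)] with period length k = 10.
k is even, so the fundamental solution of x^2 - 1635y^2 = 1 is (p_{k-1}, q_{k-1}) = (p_9, q_9); compute convergents through index 9.
Convergents (p_i = a_i*p_{i-1} + p_{i-2}, q_i = a_i*q_{i-1} + q_{i-2} with p_{-2}=0, p_{-1}=1, q_{-2}=1, q_{-1}=0):
  i=0: a_0=40, p_0 = 40*1 + 0 = 40, q_0 = 40*0 + 1 = 1.
  i=1: a_1=2, p_1 = 2*40 + 1 = 81, q_1 = 2*1 + 0 = 2.
  i=2: a_2=3, p_2 = 3*81 + 40 = 283, q_2 = 3*2 + 1 = 7.
  i=3: a_3=2, p_3 = 2*283 + 81 = 647, q_3 = 2*7 + 2 = 16.
  i=4: a_4=1, p_4 = 1*647 + 283 = 930, q_4 = 1*16 + 7 = 23.
  i=5: a_5=4, p_5 = 4*930 + 647 = 4367, q_5 = 4*23 + 16 = 108.
  i=6: a_6=1, p_6 = 1*4367 + 930 = 5297, q_6 = 1*108 + 23 = 131.
  i=7: a_7=2, p_7 = 2*5297 + 4367 = 14961, q_7 = 2*131 + 108 = 370.
  i=8: a_8=3, p_8 = 3*14961 + 5297 = 50180, q_8 = 3*370 + 131 = 1241.
  i=9: a_9=2, p_9 = 2*50180 + 14961 = 115321, q_9 = 2*1241 + 370 = 2852.
Check: 115321^2 - 1635*2852^2 = 13298933041 - 13298933040 = 1, so (x, y) = (115321, 2852) solves the equation, and by the theorem it is the least positive solution.

(x, y) = (115321, 2852)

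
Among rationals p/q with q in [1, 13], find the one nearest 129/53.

Expand x = 129/53 as a continued fraction with the Euclidean algorithm:
  129 = 2*53 + 23, so a_0 = 2.
  53 = 2*23 + 7, so a_1 = 2.
  23 = 3*7 + 2, so a_2 = 3.
  7 = 3*2 + 1, so a_3 = 3.
  2 = 2*1 + 0, so a_4 = 2.
so x = [2; 2, 3, 3, 2].
Convergents (p_i = a_i*p_{i-1} + p_{i-2}, q_i = a_i*q_{i-1} + q_{i-2} with p_{-2}=0, p_{-1}=1, q_{-2}=1, q_{-1}=0), until the denominator exceeds 13:
  i=0: a_0=2, p_0 = 2*1 + 0 = 2, q_0 = 2*0 + 1 = 1.
  i=1: a_1=2, p_1 = 2*2 + 1 = 5, q_1 = 2*1 + 0 = 2.
  i=2: a_2=3, p_2 = 3*5 + 2 = 17, q_2 = 3*2 + 1 = 7.
  i=3: a_3=3, p_3 = 3*17 + 5 = 56, q_3 = 3*7 + 2 = 23.
q_3 = 23 > 13, so the last convergent with denominator <= 13 is p_2/q_2 = 17/7.
The closest fraction with denominator <= 13 is either p_2/q_2 or the intermediate fraction (k*p_2 + p_1)/(k*q_2 + q_1) with the largest k >= 1 whose denominator stays <= 13; these approach x as k grows, and every other convergent or intermediate fraction in range is farther away.
Largest k: floor((13 - q_1)/q_2) = floor((13 - 2)/7) = 1.
That gives (1*17 + 5)/(1*7 + 2) = 22/9.
Compare the errors: |x - 17/7| = |129*7 - 17*53|/(53*7) = 2/371, and |x - 22/9| = |129*9 - 22*53|/(53*9) = 5/477.
Cross-multiplying, 2*477 = 954 < 1855 = 5*371, so 2/371 is smaller: the convergent 17/7 is closer to x than 22/9.

17/7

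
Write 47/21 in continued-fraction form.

[2; 4, 5]

Run the Euclidean algorithm on 47 and 21; the successive quotients are the partial quotients a_0, a_1, ... (each step inverts the fractional part left over by the previous one):
  47 = 2*21 + 5, so a_0 = 2.
  21 = 4*5 + 1, so a_1 = 4.
  5 = 5*1 + 0, so a_2 = 5.
The remainder reaches 0 after 3 divisions, so the expansion has 3 partial quotients, read off in order.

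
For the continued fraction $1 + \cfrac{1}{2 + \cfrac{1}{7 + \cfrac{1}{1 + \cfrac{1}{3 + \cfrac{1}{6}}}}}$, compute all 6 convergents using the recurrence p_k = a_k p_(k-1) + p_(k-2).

1/1, 3/2, 22/15, 25/17, 97/66, 607/413

Using the convergent recurrence p_i = a_i*p_{i-1} + p_{i-2}, q_i = a_i*q_{i-1} + q_{i-2} with p_{-2}=0, p_{-1}=1, q_{-2}=1, q_{-1}=0:
  i=0: a_0=1, p_0 = 1*1 + 0 = 1, q_0 = 1*0 + 1 = 1.
  i=1: a_1=2, p_1 = 2*1 + 1 = 3, q_1 = 2*1 + 0 = 2.
  i=2: a_2=7, p_2 = 7*3 + 1 = 22, q_2 = 7*2 + 1 = 15.
  i=3: a_3=1, p_3 = 1*22 + 3 = 25, q_3 = 1*15 + 2 = 17.
  i=4: a_4=3, p_4 = 3*25 + 22 = 97, q_4 = 3*17 + 15 = 66.
  i=5: a_5=6, p_5 = 6*97 + 25 = 607, q_5 = 6*66 + 17 = 413.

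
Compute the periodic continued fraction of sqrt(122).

[11; (22)]

Write x_i = (sqrt(122) + m_i)/d_i with (m_0, d_0) = (0, 1). a_0 = floor(sqrt(122)) = 11, since 11^2 = 121 <= 122 < 144 = 12^2.
Iterate m_{i+1} = d_i*a_i - m_i, d_{i+1} = (122 - m_{i+1}^2)/d_i, a_{i+1} = floor((a_0 + m_{i+1})/d_{i+1}):
  m_1 = 1*11 - 0 = 11, d_1 = (122 - 11^2)/1 = 1/1 = 1, a_1 = floor((11 + 11)/1) = 22.
  m_2 = 1*22 - 11 = 11, d_2 = (122 - 11^2)/1 = 1/1 = 1: (m_2, d_2) = (m_1, d_1) = (11, 1), so from here the quotient a_1 repeats; the period length is 1.
Hence the expansion of sqrt(122) is a_0 = 11 followed by the repeating block 22 (period 1).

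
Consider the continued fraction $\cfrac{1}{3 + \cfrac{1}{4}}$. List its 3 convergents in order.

Using the convergent recurrence p_i = a_i*p_{i-1} + p_{i-2}, q_i = a_i*q_{i-1} + q_{i-2} with p_{-2}=0, p_{-1}=1, q_{-2}=1, q_{-1}=0:
  i=0: a_0=0, p_0 = 0*1 + 0 = 0, q_0 = 0*0 + 1 = 1.
  i=1: a_1=3, p_1 = 3*0 + 1 = 1, q_1 = 3*1 + 0 = 3.
  i=2: a_2=4, p_2 = 4*1 + 0 = 4, q_2 = 4*3 + 1 = 13.

0/1, 1/3, 4/13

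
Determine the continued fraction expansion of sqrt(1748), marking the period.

Write x_i = (sqrt(1748) + m_i)/d_i with (m_0, d_0) = (0, 1). a_0 = floor(sqrt(1748)) = 41, since 41^2 = 1681 <= 1748 < 1764 = 42^2.
Iterate m_{i+1} = d_i*a_i - m_i, d_{i+1} = (1748 - m_{i+1}^2)/d_i, a_{i+1} = floor((a_0 + m_{i+1})/d_{i+1}):
  m_1 = 1*41 - 0 = 41, d_1 = (1748 - 41^2)/1 = 67/1 = 67, a_1 = floor((41 + 41)/67) = 1.
  m_2 = 67*1 - 41 = 26, d_2 = (1748 - 26^2)/67 = 1072/67 = 16, a_2 = floor((41 + 26)/16) = 4.
  m_3 = 16*4 - 26 = 38, d_3 = (1748 - 38^2)/16 = 304/16 = 19, a_3 = floor((41 + 38)/19) = 4.
  m_4 = 19*4 - 38 = 38, d_4 = (1748 - 38^2)/19 = 304/19 = 16, a_4 = floor((41 + 38)/16) = 4.
  m_5 = 16*4 - 38 = 26, d_5 = (1748 - 26^2)/16 = 1072/16 = 67, a_5 = floor((41 + 26)/67) = 1.
  m_6 = 67*1 - 26 = 41, d_6 = (1748 - 41^2)/67 = 67/67 = 1, a_6 = floor((41 + 41)/1) = 82.
  m_7 = 1*82 - 41 = 41, d_7 = (1748 - 41^2)/1 = 67/1 = 67: (m_7, d_7) = (m_1, d_1) = (41, 67), so from here the quotients repeat a_1, ..., a_6; the period length is 6.
Hence the expansion of sqrt(1748) is a_0 = 41 followed by the repeating block 1, 4, 4, 4, 1, 82 (period 6).

[41; (1, 4, 4, 4, 1, 82)]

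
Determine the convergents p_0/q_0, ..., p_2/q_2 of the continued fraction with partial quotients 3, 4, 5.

Using the convergent recurrence p_i = a_i*p_{i-1} + p_{i-2}, q_i = a_i*q_{i-1} + q_{i-2} with p_{-2}=0, p_{-1}=1, q_{-2}=1, q_{-1}=0:
  i=0: a_0=3, p_0 = 3*1 + 0 = 3, q_0 = 3*0 + 1 = 1.
  i=1: a_1=4, p_1 = 4*3 + 1 = 13, q_1 = 4*1 + 0 = 4.
  i=2: a_2=5, p_2 = 5*13 + 3 = 68, q_2 = 5*4 + 1 = 21.

3/1, 13/4, 68/21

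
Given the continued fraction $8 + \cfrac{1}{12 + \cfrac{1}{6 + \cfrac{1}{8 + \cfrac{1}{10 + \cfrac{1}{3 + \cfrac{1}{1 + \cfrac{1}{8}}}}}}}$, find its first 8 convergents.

8/1, 97/12, 590/73, 4817/596, 48760/6033, 151097/18695, 199857/24728, 1749953/216519

Using the convergent recurrence p_i = a_i*p_{i-1} + p_{i-2}, q_i = a_i*q_{i-1} + q_{i-2} with p_{-2}=0, p_{-1}=1, q_{-2}=1, q_{-1}=0:
  i=0: a_0=8, p_0 = 8*1 + 0 = 8, q_0 = 8*0 + 1 = 1.
  i=1: a_1=12, p_1 = 12*8 + 1 = 97, q_1 = 12*1 + 0 = 12.
  i=2: a_2=6, p_2 = 6*97 + 8 = 590, q_2 = 6*12 + 1 = 73.
  i=3: a_3=8, p_3 = 8*590 + 97 = 4817, q_3 = 8*73 + 12 = 596.
  i=4: a_4=10, p_4 = 10*4817 + 590 = 48760, q_4 = 10*596 + 73 = 6033.
  i=5: a_5=3, p_5 = 3*48760 + 4817 = 151097, q_5 = 3*6033 + 596 = 18695.
  i=6: a_6=1, p_6 = 1*151097 + 48760 = 199857, q_6 = 1*18695 + 6033 = 24728.
  i=7: a_7=8, p_7 = 8*199857 + 151097 = 1749953, q_7 = 8*24728 + 18695 = 216519.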